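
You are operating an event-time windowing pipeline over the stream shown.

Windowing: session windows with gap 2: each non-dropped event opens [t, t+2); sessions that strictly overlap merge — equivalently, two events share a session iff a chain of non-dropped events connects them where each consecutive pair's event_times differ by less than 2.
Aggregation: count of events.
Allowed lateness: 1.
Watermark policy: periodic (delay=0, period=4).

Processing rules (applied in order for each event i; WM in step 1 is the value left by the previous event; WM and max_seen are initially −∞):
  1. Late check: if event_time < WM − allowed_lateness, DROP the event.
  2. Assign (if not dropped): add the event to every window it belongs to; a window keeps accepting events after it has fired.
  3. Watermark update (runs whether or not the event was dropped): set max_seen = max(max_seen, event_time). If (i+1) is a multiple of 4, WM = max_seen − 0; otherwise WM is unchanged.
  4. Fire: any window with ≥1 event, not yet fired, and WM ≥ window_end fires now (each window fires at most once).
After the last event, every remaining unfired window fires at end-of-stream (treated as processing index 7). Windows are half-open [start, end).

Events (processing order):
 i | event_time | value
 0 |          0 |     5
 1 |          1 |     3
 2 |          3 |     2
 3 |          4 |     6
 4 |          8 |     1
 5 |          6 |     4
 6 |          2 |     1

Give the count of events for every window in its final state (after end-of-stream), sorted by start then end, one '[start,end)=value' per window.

i=0 t=0 v=5: → [0,2); WM=−∞
i=1 t=1 v=3: → [0,3); WM=−∞
i=2 t=3 v=2: → [3,5); WM=−∞
i=3 t=4 v=6: → [3,6); WM=4
i=4 t=8 v=1: → [8,10); WM=4
i=5 t=6 v=4: → [6,8); WM=4
i=6 t=2 v=1: DROP (t<4-1); WM=4

[0,3)=2 [3,6)=2 [6,8)=1 [8,10)=1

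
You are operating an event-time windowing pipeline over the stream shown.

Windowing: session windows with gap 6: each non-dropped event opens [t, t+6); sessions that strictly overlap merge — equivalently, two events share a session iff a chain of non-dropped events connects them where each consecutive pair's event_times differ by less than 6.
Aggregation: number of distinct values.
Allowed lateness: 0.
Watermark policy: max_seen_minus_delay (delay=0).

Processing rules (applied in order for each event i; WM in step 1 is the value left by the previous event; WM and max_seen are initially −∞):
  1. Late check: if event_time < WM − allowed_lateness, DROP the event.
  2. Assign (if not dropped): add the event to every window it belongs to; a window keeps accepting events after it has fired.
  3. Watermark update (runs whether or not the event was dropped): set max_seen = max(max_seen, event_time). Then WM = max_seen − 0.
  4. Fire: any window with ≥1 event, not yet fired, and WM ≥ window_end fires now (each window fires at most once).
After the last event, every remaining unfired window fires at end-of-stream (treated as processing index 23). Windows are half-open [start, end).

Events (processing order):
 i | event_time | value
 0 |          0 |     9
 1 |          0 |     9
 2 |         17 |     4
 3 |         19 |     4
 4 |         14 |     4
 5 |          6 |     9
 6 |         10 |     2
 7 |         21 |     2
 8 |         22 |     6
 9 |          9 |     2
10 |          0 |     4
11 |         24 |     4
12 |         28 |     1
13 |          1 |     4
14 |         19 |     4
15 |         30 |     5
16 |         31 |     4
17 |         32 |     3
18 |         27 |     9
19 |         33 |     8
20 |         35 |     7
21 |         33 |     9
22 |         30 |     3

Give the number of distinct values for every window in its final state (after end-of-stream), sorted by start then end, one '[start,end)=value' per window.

i=0 t=0 v=9: → [0,6); WM=0
i=1 t=0 v=9: → [0,6); WM=0
i=2 t=17 v=4: → [17,23); WM=17
i=3 t=19 v=4: → [17,25); WM=19
i=4 t=14 v=4: DROP (t<19-0); WM=19
i=5 t=6 v=9: DROP (t<19-0); WM=19
i=6 t=10 v=2: DROP (t<19-0); WM=19
i=7 t=21 v=2: → [17,27); WM=21
i=8 t=22 v=6: → [17,28); WM=22
i=9 t=9 v=2: DROP (t<22-0); WM=22
i=10 t=0 v=4: DROP (t<22-0); WM=22
i=11 t=24 v=4: → [17,30); WM=24
i=12 t=28 v=1: → [17,34); WM=28
i=13 t=1 v=4: DROP (t<28-0); WM=28
i=14 t=19 v=4: DROP (t<28-0); WM=28
i=15 t=30 v=5: → [17,36); WM=30
i=16 t=31 v=4: → [17,37); WM=31
i=17 t=32 v=3: → [17,38); WM=32
i=18 t=27 v=9: DROP (t<32-0); WM=32
i=19 t=33 v=8: → [17,39); WM=33
i=20 t=35 v=7: → [17,41); WM=35
i=21 t=33 v=9: DROP (t<35-0); WM=35
i=22 t=30 v=3: DROP (t<35-0); WM=35

[0,6)=1 [17,41)=8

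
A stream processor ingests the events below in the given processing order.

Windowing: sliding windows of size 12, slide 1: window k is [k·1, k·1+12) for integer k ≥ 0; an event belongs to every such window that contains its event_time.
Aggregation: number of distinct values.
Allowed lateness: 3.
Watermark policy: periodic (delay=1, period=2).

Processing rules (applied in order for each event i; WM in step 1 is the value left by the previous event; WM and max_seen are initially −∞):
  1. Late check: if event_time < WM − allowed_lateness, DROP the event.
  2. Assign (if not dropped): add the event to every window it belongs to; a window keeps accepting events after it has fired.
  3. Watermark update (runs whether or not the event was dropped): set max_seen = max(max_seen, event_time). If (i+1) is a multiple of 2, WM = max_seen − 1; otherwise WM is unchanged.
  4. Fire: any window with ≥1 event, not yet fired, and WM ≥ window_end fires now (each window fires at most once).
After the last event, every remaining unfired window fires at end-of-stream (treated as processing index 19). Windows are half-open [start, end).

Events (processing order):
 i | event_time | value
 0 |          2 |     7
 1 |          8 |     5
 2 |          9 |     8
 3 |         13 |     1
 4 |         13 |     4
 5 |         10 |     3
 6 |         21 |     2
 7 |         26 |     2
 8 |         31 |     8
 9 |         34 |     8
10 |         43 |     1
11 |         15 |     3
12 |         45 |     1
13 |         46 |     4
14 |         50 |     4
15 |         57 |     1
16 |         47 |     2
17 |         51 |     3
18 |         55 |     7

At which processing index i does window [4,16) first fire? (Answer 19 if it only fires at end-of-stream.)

7

i=0 t=2 v=7: → [2,14),[1,13),[0,12); WM=−∞
i=1 t=8 v=5: → [8,20),[7,19),[6,18),[5,17),[4,16),[3,15),[2,14),[1,13),[0,12); WM=7
i=2 t=9 v=8: → [9,21),[8,20),[7,19),[6,18),[5,17),[4,16),[3,15),[2,14),[1,13),[0,12); WM=7
i=3 t=13 v=1: → [13,25),[12,24),[11,23),[10,22),[9,21),[8,20),[7,19),[6,18),[5,17),[4,16),[3,15),[2,14); WM=12; [0,12) fires=3
i=4 t=13 v=4: → [13,25),[12,24),[11,23),[10,22),[9,21),[8,20),[7,19),[6,18),[5,17),[4,16),[3,15),[2,14); WM=12
i=5 t=10 v=3: → [10,22),[9,21),[8,20),[7,19),[6,18),[5,17),[4,16),[3,15),[2,14),[1,13),[0,12); WM=12
i=6 t=21 v=2: → [21,33),[20,32),[19,31),[18,30),[17,29),[16,28),[15,27),[14,26),[13,25),[12,24),[11,23),[10,22); WM=12
i=7 t=26 v=2: → [26,38),[25,37),[24,36),[23,35),[22,34),[21,33),[20,32),[19,31),[18,30),[17,29),[16,28),[15,27); WM=25; [1,13) fires=4 [2,14) fires=6 [3,15) fires=5 [4,16) fires=5 [5,17) fires=5 [6,18) fires=5 [7,19) fires=5 [8,20) fires=5 [9,21) fires=4 [10,22) fires=4 [11,23) fires=3 [12,24) fires=3 [13,25) fires=3
i=8 t=31 v=8: → [31,43),[30,42),[29,41),[28,40),[27,39),[26,38),[25,37),[24,36),[23,35),[22,34),[21,33),[20,32); WM=25
i=9 t=34 v=8: → [34,46),[33,45),[32,44),[31,43),[30,42),[29,41),[28,40),[27,39),[26,38),[25,37),[24,36),[23,35); WM=33; [14,26) fires=1 [15,27) fires=1 [16,28) fires=1 [17,29) fires=1 [18,30) fires=1 [19,31) fires=1 [20,32) fires=2 [21,33) fires=2
i=10 t=43 v=1: → [43,55),[42,54),[41,53),[40,52),[39,51),[38,50),[37,49),[36,48),[35,47),[34,46),[33,45),[32,44); WM=33
i=11 t=15 v=3: DROP (t<33-3); WM=42; [22,34) fires=2 [23,35) fires=2 [24,36) fires=2 [25,37) fires=2 [26,38) fires=2 [27,39) fires=1 [28,40) fires=1 [29,41) fires=1 [30,42) fires=1
i=12 t=45 v=1: → [45,57),[44,56),[43,55),[42,54),[41,53),[40,52),[39,51),[38,50),[37,49),[36,48),[35,47),[34,46); WM=42
i=13 t=46 v=4: → [46,58),[45,57),[44,56),[43,55),[42,54),[41,53),[40,52),[39,51),[38,50),[37,49),[36,48),[35,47); WM=45; [31,43) fires=1 [32,44) fires=2 [33,45) fires=2
i=14 t=50 v=4: → [50,62),[49,61),[48,60),[47,59),[46,58),[45,57),[44,56),[43,55),[42,54),[41,53),[40,52),[39,51); WM=45
i=15 t=57 v=1: → [57,69),[56,68),[55,67),[54,66),[53,65),[52,64),[51,63),[50,62),[49,61),[48,60),[47,59),[46,58); WM=56; [34,46) fires=2 [35,47) fires=2 [36,48) fires=2 [37,49) fires=2 [38,50) fires=2 [39,51) fires=2 [40,52) fires=2 [41,53) fires=2 [42,54) fires=2 [43,55) fires=2 [44,56) fires=2
i=16 t=47 v=2: DROP (t<56-3); WM=56
i=17 t=51 v=3: DROP (t<56-3); WM=56
i=18 t=55 v=7: → [55,67),[54,66),[53,65),[52,64),[51,63),[50,62),[49,61),[48,60),[47,59),[46,58),[45,57),[44,56); WM=56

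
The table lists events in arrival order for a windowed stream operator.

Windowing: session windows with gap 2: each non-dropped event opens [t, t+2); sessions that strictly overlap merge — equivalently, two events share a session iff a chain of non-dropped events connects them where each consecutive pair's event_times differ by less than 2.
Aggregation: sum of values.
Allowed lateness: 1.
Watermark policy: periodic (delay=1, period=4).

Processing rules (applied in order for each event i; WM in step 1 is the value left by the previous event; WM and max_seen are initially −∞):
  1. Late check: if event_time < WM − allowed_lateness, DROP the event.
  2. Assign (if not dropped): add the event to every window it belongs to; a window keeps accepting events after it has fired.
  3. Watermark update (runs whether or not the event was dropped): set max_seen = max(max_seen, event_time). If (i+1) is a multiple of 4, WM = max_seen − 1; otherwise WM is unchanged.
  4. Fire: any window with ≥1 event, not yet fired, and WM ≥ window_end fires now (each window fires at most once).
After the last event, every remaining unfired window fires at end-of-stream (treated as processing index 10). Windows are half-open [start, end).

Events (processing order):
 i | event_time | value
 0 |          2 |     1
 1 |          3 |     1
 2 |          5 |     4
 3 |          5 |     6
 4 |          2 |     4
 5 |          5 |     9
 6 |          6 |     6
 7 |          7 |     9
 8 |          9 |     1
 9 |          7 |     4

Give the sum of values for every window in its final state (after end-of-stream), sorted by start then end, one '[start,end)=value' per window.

i=0 t=2 v=1: → [2,4); WM=−∞
i=1 t=3 v=1: → [2,5); WM=−∞
i=2 t=5 v=4: → [5,7); WM=−∞
i=3 t=5 v=6: → [5,7); WM=4
i=4 t=2 v=4: DROP (t<4-1); WM=4
i=5 t=5 v=9: → [5,7); WM=4
i=6 t=6 v=6: → [5,8); WM=4
i=7 t=7 v=9: → [5,9); WM=6
i=8 t=9 v=1: → [9,11); WM=6
i=9 t=7 v=4: → [5,9); WM=6

[2,5)=2 [5,9)=38 [9,11)=1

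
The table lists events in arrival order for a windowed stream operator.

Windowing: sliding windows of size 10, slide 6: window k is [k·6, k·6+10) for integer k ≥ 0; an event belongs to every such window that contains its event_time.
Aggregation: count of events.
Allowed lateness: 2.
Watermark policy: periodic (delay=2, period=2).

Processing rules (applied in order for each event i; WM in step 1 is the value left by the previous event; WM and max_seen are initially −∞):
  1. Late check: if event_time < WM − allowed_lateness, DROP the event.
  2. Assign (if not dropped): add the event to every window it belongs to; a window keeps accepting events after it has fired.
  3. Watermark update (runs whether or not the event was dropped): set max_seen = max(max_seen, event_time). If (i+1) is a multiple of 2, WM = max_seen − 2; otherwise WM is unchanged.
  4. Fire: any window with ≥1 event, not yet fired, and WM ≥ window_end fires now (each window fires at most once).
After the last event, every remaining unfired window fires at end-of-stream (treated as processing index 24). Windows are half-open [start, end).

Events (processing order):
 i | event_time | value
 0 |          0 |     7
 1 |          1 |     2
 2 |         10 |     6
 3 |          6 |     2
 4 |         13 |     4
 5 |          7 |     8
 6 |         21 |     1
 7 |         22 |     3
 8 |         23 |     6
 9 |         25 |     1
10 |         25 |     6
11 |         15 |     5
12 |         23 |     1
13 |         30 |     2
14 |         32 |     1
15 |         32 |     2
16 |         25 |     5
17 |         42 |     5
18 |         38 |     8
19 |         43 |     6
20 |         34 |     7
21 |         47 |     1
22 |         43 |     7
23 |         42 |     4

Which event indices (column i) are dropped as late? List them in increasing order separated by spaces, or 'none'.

i=0 t=0 v=7: → [0,10); WM=−∞
i=1 t=1 v=2: → [0,10); WM=-1
i=2 t=10 v=6: → [6,16); WM=-1
i=3 t=6 v=2: → [6,16),[0,10); WM=8
i=4 t=13 v=4: → [12,22),[6,16); WM=8
i=5 t=7 v=8: → [6,16),[0,10); WM=11; [0,10) fires=4
i=6 t=21 v=1: → [18,28),[12,22); WM=11
i=7 t=22 v=3: → [18,28); WM=20; [6,16) fires=4
i=8 t=23 v=6: → [18,28); WM=20
i=9 t=25 v=1: → [24,34),[18,28); WM=23; [12,22) fires=2
i=10 t=25 v=6: → [24,34),[18,28); WM=23
i=11 t=15 v=5: DROP (t<23-2); WM=23
i=12 t=23 v=1: → [18,28); WM=23
i=13 t=30 v=2: → [30,40),[24,34); WM=28; [18,28) fires=6
i=14 t=32 v=1: → [30,40),[24,34); WM=28
i=15 t=32 v=2: → [30,40),[24,34); WM=30
i=16 t=25 v=5: DROP (t<30-2); WM=30
i=17 t=42 v=5: → [42,52),[36,46); WM=40; [24,34) fires=5 [30,40) fires=3
i=18 t=38 v=8: → [36,46),[30,40); WM=40
i=19 t=43 v=6: → [42,52),[36,46); WM=41
i=20 t=34 v=7: DROP (t<41-2); WM=41
i=21 t=47 v=1: → [42,52); WM=45
i=22 t=43 v=7: → [42,52),[36,46); WM=45
i=23 t=42 v=4: DROP (t<45-2); WM=45

11 16 20 23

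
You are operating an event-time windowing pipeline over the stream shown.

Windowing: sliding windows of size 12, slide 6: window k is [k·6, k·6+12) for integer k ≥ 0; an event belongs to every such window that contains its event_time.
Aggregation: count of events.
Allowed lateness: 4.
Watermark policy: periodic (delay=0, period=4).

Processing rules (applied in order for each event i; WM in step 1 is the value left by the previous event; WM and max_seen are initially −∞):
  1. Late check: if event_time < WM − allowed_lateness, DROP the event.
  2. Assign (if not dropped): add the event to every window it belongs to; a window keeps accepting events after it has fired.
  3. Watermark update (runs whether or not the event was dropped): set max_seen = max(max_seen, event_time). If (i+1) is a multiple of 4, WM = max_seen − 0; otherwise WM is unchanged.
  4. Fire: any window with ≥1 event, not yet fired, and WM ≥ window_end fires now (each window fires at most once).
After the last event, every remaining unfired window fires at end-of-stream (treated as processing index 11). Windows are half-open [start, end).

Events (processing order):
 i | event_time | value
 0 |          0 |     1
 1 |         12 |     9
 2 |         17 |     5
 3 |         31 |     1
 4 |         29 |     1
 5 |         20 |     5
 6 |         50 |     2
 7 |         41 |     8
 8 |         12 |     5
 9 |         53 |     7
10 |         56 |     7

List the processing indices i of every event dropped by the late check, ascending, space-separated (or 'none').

i=0 t=0 v=1: → [0,12); WM=−∞
i=1 t=12 v=9: → [12,24),[6,18); WM=−∞
i=2 t=17 v=5: → [12,24),[6,18); WM=−∞
i=3 t=31 v=1: → [30,42),[24,36); WM=31; [0,12) fires=1 [6,18) fires=2 [12,24) fires=2
i=4 t=29 v=1: → [24,36),[18,30); WM=31; [18,30) fires=1
i=5 t=20 v=5: DROP (t<31-4); WM=31
i=6 t=50 v=2: → [48,60),[42,54); WM=31
i=7 t=41 v=8: → [36,48),[30,42); WM=50; [24,36) fires=2 [30,42) fires=2 [36,48) fires=1
i=8 t=12 v=5: DROP (t<50-4); WM=50
i=9 t=53 v=7: → [48,60),[42,54); WM=50
i=10 t=56 v=7: → [54,66),[48,60); WM=50

5 8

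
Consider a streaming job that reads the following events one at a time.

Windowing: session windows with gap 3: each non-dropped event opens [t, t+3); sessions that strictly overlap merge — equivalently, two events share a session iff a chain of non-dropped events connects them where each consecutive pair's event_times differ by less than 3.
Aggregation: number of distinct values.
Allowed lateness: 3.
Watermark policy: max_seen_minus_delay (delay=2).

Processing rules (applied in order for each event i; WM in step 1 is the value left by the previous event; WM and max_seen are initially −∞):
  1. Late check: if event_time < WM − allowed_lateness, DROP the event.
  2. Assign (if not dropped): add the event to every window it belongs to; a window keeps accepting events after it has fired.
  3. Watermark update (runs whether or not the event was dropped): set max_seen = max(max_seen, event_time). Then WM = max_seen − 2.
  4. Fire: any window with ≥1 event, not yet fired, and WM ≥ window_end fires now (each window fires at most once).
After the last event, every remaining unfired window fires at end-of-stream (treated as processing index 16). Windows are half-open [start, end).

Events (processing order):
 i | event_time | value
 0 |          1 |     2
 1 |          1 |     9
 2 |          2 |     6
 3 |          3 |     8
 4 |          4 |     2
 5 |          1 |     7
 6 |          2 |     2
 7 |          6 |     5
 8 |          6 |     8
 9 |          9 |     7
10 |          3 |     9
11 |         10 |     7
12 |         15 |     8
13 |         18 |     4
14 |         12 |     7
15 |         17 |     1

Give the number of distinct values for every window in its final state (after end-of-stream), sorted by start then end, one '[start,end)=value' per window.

i=0 t=1 v=2: → [1,4); WM=-1
i=1 t=1 v=9: → [1,4); WM=-1
i=2 t=2 v=6: → [1,5); WM=0
i=3 t=3 v=8: → [1,6); WM=1
i=4 t=4 v=2: → [1,7); WM=2
i=5 t=1 v=7: → [1,7); WM=2
i=6 t=2 v=2: → [1,7); WM=2
i=7 t=6 v=5: → [1,9); WM=4
i=8 t=6 v=8: → [1,9); WM=4
i=9 t=9 v=7: → [9,12); WM=7
i=10 t=3 v=9: DROP (t<7-3); WM=7
i=11 t=10 v=7: → [9,13); WM=8
i=12 t=15 v=8: → [15,18); WM=13
i=13 t=18 v=4: → [18,21); WM=16
i=14 t=12 v=7: DROP (t<16-3); WM=16
i=15 t=17 v=1: → [15,21); WM=16

[1,9)=6 [9,13)=1 [15,21)=3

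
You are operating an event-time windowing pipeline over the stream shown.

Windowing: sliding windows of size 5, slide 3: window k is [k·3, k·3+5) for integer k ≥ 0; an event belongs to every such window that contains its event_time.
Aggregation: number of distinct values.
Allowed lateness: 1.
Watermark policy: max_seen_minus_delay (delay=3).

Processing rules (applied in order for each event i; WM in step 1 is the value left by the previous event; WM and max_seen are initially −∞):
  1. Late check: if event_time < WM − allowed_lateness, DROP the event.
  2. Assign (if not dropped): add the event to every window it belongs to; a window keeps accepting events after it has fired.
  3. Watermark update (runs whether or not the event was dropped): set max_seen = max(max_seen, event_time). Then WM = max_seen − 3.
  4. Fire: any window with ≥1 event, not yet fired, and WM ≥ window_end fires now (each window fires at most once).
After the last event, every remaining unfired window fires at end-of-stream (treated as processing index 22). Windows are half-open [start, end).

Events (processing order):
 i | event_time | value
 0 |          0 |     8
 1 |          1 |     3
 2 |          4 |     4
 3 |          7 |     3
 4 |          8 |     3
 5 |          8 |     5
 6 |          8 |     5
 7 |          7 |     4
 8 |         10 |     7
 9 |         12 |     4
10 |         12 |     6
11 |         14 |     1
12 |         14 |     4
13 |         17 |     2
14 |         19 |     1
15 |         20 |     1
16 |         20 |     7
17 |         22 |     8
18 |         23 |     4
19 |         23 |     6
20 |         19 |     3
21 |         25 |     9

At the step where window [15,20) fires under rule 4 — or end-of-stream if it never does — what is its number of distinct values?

2

i=0 t=0 v=8: → [0,5); WM=-3
i=1 t=1 v=3: → [0,5); WM=-2
i=2 t=4 v=4: → [3,8),[0,5); WM=1
i=3 t=7 v=3: → [6,11),[3,8); WM=4
i=4 t=8 v=3: → [6,11); WM=5; [0,5) fires=3
i=5 t=8 v=5: → [6,11); WM=5
i=6 t=8 v=5: → [6,11); WM=5
i=7 t=7 v=4: → [6,11),[3,8); WM=5
i=8 t=10 v=7: → [9,14),[6,11); WM=7
i=9 t=12 v=4: → [12,17),[9,14); WM=9; [3,8) fires=2
i=10 t=12 v=6: → [12,17),[9,14); WM=9
i=11 t=14 v=1: → [12,17); WM=11; [6,11) fires=4
i=12 t=14 v=4: → [12,17); WM=11
i=13 t=17 v=2: → [15,20); WM=14; [9,14) fires=3
i=14 t=19 v=1: → [18,23),[15,20); WM=16
i=15 t=20 v=1: → [18,23); WM=17; [12,17) fires=3
i=16 t=20 v=7: → [18,23); WM=17
i=17 t=22 v=8: → [21,26),[18,23); WM=19
i=18 t=23 v=4: → [21,26); WM=20; [15,20) fires=2
i=19 t=23 v=6: → [21,26); WM=20
i=20 t=19 v=3: → [18,23),[15,20); WM=20
i=21 t=25 v=9: → [24,29),[21,26); WM=22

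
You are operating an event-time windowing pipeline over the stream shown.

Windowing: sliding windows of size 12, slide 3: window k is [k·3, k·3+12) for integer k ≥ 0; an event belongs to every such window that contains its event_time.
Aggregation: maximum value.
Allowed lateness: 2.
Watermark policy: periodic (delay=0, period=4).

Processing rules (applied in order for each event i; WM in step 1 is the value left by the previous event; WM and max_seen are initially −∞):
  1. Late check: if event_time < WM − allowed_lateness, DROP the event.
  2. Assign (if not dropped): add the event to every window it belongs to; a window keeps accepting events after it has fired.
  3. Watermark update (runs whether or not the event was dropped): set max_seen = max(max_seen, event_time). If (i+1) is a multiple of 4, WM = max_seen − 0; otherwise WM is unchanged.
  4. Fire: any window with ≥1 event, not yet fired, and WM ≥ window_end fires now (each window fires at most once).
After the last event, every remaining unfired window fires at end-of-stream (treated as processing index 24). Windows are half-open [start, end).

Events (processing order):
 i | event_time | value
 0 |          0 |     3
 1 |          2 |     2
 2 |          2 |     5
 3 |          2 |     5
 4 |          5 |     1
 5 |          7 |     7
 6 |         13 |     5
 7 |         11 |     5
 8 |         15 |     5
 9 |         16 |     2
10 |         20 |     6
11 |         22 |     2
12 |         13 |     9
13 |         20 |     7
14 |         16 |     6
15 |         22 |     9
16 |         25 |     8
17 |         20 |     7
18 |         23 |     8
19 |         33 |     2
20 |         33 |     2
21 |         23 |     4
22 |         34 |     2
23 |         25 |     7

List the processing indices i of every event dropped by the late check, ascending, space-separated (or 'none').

12 14 21 23

i=0 t=0 v=3: → [0,12); WM=−∞
i=1 t=2 v=2: → [0,12); WM=−∞
i=2 t=2 v=5: → [0,12); WM=−∞
i=3 t=2 v=5: → [0,12); WM=2
i=4 t=5 v=1: → [3,15),[0,12); WM=2
i=5 t=7 v=7: → [6,18),[3,15),[0,12); WM=2
i=6 t=13 v=5: → [12,24),[9,21),[6,18),[3,15); WM=2
i=7 t=11 v=5: → [9,21),[6,18),[3,15),[0,12); WM=13; [0,12) fires=7
i=8 t=15 v=5: → [15,27),[12,24),[9,21),[6,18); WM=13
i=9 t=16 v=2: → [15,27),[12,24),[9,21),[6,18); WM=13
i=10 t=20 v=6: → [18,30),[15,27),[12,24),[9,21); WM=13
i=11 t=22 v=2: → [21,33),[18,30),[15,27),[12,24); WM=22; [3,15) fires=7 [6,18) fires=7 [9,21) fires=6
i=12 t=13 v=9: DROP (t<22-2); WM=22
i=13 t=20 v=7: → [18,30),[15,27),[12,24),[9,21); WM=22
i=14 t=16 v=6: DROP (t<22-2); WM=22
i=15 t=22 v=9: → [21,33),[18,30),[15,27),[12,24); WM=22
i=16 t=25 v=8: → [24,36),[21,33),[18,30),[15,27); WM=22
i=17 t=20 v=7: → [18,30),[15,27),[12,24),[9,21); WM=22
i=18 t=23 v=8: → [21,33),[18,30),[15,27),[12,24); WM=22
i=19 t=33 v=2: → [33,45),[30,42),[27,39),[24,36); WM=33; [12,24) fires=9 [15,27) fires=9 [18,30) fires=9 [21,33) fires=9
i=20 t=33 v=2: → [33,45),[30,42),[27,39),[24,36); WM=33
i=21 t=23 v=4: DROP (t<33-2); WM=33
i=22 t=34 v=2: → [33,45),[30,42),[27,39),[24,36); WM=33
i=23 t=25 v=7: DROP (t<33-2); WM=34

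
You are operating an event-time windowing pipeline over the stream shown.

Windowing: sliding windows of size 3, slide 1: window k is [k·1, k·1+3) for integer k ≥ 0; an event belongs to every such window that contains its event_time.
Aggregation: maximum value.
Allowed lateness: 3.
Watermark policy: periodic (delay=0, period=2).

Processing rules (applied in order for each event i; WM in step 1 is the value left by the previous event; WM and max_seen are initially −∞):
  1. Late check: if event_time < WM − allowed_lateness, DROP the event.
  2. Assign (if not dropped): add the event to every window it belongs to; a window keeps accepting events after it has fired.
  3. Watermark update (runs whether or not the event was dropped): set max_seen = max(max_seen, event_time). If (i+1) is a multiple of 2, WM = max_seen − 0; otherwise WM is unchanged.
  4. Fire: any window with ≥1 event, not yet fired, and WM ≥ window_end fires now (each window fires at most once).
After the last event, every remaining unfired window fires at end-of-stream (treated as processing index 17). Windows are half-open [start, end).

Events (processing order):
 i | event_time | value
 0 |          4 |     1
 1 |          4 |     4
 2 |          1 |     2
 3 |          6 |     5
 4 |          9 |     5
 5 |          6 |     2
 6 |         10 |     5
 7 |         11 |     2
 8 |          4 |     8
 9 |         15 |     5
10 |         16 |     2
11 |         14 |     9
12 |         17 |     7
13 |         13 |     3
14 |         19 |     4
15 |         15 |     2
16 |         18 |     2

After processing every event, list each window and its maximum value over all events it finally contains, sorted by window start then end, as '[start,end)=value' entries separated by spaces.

i=0 t=4 v=1: → [4,7),[3,6),[2,5); WM=−∞
i=1 t=4 v=4: → [4,7),[3,6),[2,5); WM=4
i=2 t=1 v=2: → [1,4),[0,3); WM=4; [0,3) fires=2 [1,4) fires=2
i=3 t=6 v=5: → [6,9),[5,8),[4,7); WM=6; [2,5) fires=4 [3,6) fires=4
i=4 t=9 v=5: → [9,12),[8,11),[7,10); WM=6
i=5 t=6 v=2: → [6,9),[5,8),[4,7); WM=9; [4,7) fires=5 [5,8) fires=5 [6,9) fires=5
i=6 t=10 v=5: → [10,13),[9,12),[8,11); WM=9
i=7 t=11 v=2: → [11,14),[10,13),[9,12); WM=11; [7,10) fires=5 [8,11) fires=5
i=8 t=4 v=8: DROP (t<11-3); WM=11
i=9 t=15 v=5: → [15,18),[14,17),[13,16); WM=15; [9,12) fires=5 [10,13) fires=5 [11,14) fires=2
i=10 t=16 v=2: → [16,19),[15,18),[14,17); WM=15
i=11 t=14 v=9: → [14,17),[13,16),[12,15); WM=16; [12,15) fires=9 [13,16) fires=9
i=12 t=17 v=7: → [17,20),[16,19),[15,18); WM=16
i=13 t=13 v=3: → [13,16),[12,15),[11,14); WM=17; [14,17) fires=9
i=14 t=19 v=4: → [19,22),[18,21),[17,20); WM=17
i=15 t=15 v=2: → [15,18),[14,17),[13,16); WM=19; [15,18) fires=7 [16,19) fires=7
i=16 t=18 v=2: → [18,21),[17,20),[16,19); WM=19

[0,3)=2 [1,4)=2 [2,5)=4 [3,6)=4 [4,7)=5 [5,8)=5 [6,9)=5 [7,10)=5 [8,11)=5 [9,12)=5 [10,13)=5 [11,14)=3 [12,15)=9 [13,16)=9 [14,17)=9 [15,18)=7 [16,19)=7 [17,20)=7 [18,21)=4 [19,22)=4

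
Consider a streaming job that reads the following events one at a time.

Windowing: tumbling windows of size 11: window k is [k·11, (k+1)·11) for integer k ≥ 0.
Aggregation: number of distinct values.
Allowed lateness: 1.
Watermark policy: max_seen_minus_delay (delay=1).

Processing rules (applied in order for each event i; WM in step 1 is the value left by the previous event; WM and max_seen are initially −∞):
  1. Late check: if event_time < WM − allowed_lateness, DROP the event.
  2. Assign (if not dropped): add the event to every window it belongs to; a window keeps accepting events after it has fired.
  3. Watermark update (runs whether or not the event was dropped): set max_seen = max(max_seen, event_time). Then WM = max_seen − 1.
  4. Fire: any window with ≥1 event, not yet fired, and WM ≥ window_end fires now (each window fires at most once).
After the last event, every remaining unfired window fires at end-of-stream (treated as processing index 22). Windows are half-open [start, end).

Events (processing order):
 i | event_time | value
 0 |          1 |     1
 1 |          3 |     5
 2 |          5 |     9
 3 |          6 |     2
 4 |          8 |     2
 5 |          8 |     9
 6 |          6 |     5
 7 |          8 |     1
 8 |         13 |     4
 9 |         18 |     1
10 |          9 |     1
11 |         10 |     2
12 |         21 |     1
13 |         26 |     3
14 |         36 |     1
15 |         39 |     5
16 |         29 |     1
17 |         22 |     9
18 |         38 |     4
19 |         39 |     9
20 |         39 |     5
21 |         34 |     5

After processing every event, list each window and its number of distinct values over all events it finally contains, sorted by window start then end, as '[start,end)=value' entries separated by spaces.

i=0 t=1 v=1: → [0,11); WM=0
i=1 t=3 v=5: → [0,11); WM=2
i=2 t=5 v=9: → [0,11); WM=4
i=3 t=6 v=2: → [0,11); WM=5
i=4 t=8 v=2: → [0,11); WM=7
i=5 t=8 v=9: → [0,11); WM=7
i=6 t=6 v=5: → [0,11); WM=7
i=7 t=8 v=1: → [0,11); WM=7
i=8 t=13 v=4: → [11,22); WM=12; [0,11) fires=4
i=9 t=18 v=1: → [11,22); WM=17
i=10 t=9 v=1: DROP (t<17-1); WM=17
i=11 t=10 v=2: DROP (t<17-1); WM=17
i=12 t=21 v=1: → [11,22); WM=20
i=13 t=26 v=3: → [22,33); WM=25; [11,22) fires=2
i=14 t=36 v=1: → [33,44); WM=35; [22,33) fires=1
i=15 t=39 v=5: → [33,44); WM=38
i=16 t=29 v=1: DROP (t<38-1); WM=38
i=17 t=22 v=9: DROP (t<38-1); WM=38
i=18 t=38 v=4: → [33,44); WM=38
i=19 t=39 v=9: → [33,44); WM=38
i=20 t=39 v=5: → [33,44); WM=38
i=21 t=34 v=5: DROP (t<38-1); WM=38

[0,11)=4 [11,22)=2 [22,33)=1 [33,44)=4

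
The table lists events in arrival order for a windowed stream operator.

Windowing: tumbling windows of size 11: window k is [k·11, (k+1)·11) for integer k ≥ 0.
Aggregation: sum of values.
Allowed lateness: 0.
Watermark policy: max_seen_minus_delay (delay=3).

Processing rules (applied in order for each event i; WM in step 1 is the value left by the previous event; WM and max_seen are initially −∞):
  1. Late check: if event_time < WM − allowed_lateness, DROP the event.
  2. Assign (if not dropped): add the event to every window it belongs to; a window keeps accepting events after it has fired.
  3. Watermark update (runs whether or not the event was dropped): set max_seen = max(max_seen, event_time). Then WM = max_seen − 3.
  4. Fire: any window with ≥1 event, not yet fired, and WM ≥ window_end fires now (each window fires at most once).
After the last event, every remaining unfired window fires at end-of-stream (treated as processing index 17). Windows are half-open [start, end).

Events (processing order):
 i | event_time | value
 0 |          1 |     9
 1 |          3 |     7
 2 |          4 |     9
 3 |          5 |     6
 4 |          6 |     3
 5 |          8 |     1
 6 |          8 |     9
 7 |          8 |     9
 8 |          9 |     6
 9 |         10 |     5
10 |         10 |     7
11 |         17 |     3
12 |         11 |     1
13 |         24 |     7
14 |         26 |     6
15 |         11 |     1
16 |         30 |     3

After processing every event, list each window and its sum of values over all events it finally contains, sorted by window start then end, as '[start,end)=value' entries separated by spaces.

[0,11)=71 [11,22)=3 [22,33)=16

i=0 t=1 v=9: → [0,11); WM=-2
i=1 t=3 v=7: → [0,11); WM=0
i=2 t=4 v=9: → [0,11); WM=1
i=3 t=5 v=6: → [0,11); WM=2
i=4 t=6 v=3: → [0,11); WM=3
i=5 t=8 v=1: → [0,11); WM=5
i=6 t=8 v=9: → [0,11); WM=5
i=7 t=8 v=9: → [0,11); WM=5
i=8 t=9 v=6: → [0,11); WM=6
i=9 t=10 v=5: → [0,11); WM=7
i=10 t=10 v=7: → [0,11); WM=7
i=11 t=17 v=3: → [11,22); WM=14; [0,11) fires=71
i=12 t=11 v=1: DROP (t<14-0); WM=14
i=13 t=24 v=7: → [22,33); WM=21
i=14 t=26 v=6: → [22,33); WM=23; [11,22) fires=3
i=15 t=11 v=1: DROP (t<23-0); WM=23
i=16 t=30 v=3: → [22,33); WM=27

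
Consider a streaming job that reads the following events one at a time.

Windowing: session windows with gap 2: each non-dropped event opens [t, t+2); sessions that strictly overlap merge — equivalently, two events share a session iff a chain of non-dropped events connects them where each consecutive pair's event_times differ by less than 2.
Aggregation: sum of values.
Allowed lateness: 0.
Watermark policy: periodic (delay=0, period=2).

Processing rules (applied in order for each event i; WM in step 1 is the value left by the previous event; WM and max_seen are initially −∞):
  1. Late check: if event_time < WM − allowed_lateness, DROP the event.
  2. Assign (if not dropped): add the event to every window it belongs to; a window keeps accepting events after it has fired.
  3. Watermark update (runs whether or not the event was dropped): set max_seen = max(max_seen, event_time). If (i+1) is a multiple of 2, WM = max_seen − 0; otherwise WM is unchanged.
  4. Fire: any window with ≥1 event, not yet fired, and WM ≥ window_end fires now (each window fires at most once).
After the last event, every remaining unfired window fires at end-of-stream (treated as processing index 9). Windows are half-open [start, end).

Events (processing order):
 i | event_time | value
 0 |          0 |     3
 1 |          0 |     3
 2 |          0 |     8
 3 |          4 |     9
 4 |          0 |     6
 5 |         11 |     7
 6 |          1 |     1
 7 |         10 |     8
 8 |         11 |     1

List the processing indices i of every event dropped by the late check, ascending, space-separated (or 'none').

i=0 t=0 v=3: → [0,2); WM=−∞
i=1 t=0 v=3: → [0,2); WM=0
i=2 t=0 v=8: → [0,2); WM=0
i=3 t=4 v=9: → [4,6); WM=4
i=4 t=0 v=6: DROP (t<4-0); WM=4
i=5 t=11 v=7: → [11,13); WM=11
i=6 t=1 v=1: DROP (t<11-0); WM=11
i=7 t=10 v=8: DROP (t<11-0); WM=11
i=8 t=11 v=1: → [11,13); WM=11

4 6 7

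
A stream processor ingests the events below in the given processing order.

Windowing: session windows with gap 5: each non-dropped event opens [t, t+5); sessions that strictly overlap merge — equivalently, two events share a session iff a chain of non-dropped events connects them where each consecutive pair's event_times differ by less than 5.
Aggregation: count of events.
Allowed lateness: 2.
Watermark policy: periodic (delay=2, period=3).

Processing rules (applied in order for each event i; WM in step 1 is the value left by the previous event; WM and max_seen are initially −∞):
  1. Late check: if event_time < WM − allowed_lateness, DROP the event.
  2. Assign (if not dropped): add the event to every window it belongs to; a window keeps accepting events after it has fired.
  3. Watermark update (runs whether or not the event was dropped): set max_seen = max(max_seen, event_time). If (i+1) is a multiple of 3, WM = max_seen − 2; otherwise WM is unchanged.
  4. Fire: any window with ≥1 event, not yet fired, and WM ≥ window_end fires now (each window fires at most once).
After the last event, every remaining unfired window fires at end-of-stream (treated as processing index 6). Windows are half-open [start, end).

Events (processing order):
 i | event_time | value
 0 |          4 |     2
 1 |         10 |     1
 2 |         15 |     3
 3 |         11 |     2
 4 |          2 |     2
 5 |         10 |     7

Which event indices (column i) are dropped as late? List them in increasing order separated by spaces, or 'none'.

i=0 t=4 v=2: → [4,9); WM=−∞
i=1 t=10 v=1: → [10,15); WM=−∞
i=2 t=15 v=3: → [15,20); WM=13
i=3 t=11 v=2: → [10,20); WM=13
i=4 t=2 v=2: DROP (t<13-2); WM=13
i=5 t=10 v=7: DROP (t<13-2); WM=13

4 5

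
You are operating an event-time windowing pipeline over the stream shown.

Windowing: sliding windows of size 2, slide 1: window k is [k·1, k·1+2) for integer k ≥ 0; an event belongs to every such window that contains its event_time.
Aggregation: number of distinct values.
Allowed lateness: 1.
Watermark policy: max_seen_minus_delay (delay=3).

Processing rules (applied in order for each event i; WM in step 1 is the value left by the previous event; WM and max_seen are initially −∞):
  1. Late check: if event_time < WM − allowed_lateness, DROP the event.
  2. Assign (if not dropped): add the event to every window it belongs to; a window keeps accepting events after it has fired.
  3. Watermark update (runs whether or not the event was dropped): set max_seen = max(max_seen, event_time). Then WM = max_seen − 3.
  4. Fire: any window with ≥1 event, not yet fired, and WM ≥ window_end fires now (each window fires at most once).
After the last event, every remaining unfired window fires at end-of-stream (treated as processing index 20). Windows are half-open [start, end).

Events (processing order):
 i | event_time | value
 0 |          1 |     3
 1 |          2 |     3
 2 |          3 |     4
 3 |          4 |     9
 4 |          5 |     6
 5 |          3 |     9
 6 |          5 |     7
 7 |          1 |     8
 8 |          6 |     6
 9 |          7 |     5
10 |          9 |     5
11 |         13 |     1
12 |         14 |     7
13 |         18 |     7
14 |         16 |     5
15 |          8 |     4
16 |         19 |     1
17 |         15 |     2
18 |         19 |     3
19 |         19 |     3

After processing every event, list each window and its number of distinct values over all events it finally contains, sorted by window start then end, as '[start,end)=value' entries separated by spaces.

i=0 t=1 v=3: → [1,3),[0,2); WM=-2
i=1 t=2 v=3: → [2,4),[1,3); WM=-1
i=2 t=3 v=4: → [3,5),[2,4); WM=0
i=3 t=4 v=9: → [4,6),[3,5); WM=1
i=4 t=5 v=6: → [5,7),[4,6); WM=2; [0,2) fires=1
i=5 t=3 v=9: → [3,5),[2,4); WM=2
i=6 t=5 v=7: → [5,7),[4,6); WM=2
i=7 t=1 v=8: → [1,3),[0,2); WM=2
i=8 t=6 v=6: → [6,8),[5,7); WM=3; [1,3) fires=2
i=9 t=7 v=5: → [7,9),[6,8); WM=4; [2,4) fires=3
i=10 t=9 v=5: → [9,11),[8,10); WM=6; [3,5) fires=2 [4,6) fires=3
i=11 t=13 v=1: → [13,15),[12,14); WM=10; [5,7) fires=2 [6,8) fires=2 [7,9) fires=1 [8,10) fires=1
i=12 t=14 v=7: → [14,16),[13,15); WM=11; [9,11) fires=1
i=13 t=18 v=7: → [18,20),[17,19); WM=15; [12,14) fires=1 [13,15) fires=2
i=14 t=16 v=5: → [16,18),[15,17); WM=15
i=15 t=8 v=4: DROP (t<15-1); WM=15
i=16 t=19 v=1: → [19,21),[18,20); WM=16; [14,16) fires=1
i=17 t=15 v=2: → [15,17),[14,16); WM=16
i=18 t=19 v=3: → [19,21),[18,20); WM=16
i=19 t=19 v=3: → [19,21),[18,20); WM=16

[0,2)=2 [1,3)=2 [2,4)=3 [3,5)=2 [4,6)=3 [5,7)=2 [6,8)=2 [7,9)=1 [8,10)=1 [9,11)=1 [12,14)=1 [13,15)=2 [14,16)=2 [15,17)=2 [16,18)=1 [17,19)=1 [18,20)=3 [19,21)=2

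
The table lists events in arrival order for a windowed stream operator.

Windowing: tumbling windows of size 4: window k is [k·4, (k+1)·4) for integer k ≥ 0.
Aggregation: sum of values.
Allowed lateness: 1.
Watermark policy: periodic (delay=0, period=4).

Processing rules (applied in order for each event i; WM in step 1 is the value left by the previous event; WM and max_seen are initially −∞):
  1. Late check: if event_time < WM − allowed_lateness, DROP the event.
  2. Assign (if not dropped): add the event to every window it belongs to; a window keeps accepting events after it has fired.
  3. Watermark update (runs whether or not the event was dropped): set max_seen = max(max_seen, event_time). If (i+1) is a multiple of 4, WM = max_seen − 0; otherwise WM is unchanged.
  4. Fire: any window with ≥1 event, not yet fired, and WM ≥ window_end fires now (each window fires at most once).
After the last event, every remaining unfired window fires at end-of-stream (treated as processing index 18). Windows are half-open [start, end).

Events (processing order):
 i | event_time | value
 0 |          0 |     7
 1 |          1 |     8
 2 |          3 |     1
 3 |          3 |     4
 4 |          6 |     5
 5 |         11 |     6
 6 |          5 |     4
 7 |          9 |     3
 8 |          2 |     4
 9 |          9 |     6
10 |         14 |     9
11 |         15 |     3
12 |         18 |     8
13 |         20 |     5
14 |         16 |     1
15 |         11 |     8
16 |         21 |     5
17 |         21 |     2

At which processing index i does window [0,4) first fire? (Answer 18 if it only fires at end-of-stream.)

i=0 t=0 v=7: → [0,4); WM=−∞
i=1 t=1 v=8: → [0,4); WM=−∞
i=2 t=3 v=1: → [0,4); WM=−∞
i=3 t=3 v=4: → [0,4); WM=3
i=4 t=6 v=5: → [4,8); WM=3
i=5 t=11 v=6: → [8,12); WM=3
i=6 t=5 v=4: → [4,8); WM=3
i=7 t=9 v=3: → [8,12); WM=11; [0,4) fires=20 [4,8) fires=9
i=8 t=2 v=4: DROP (t<11-1); WM=11
i=9 t=9 v=6: DROP (t<11-1); WM=11
i=10 t=14 v=9: → [12,16); WM=11
i=11 t=15 v=3: → [12,16); WM=15; [8,12) fires=9
i=12 t=18 v=8: → [16,20); WM=15
i=13 t=20 v=5: → [20,24); WM=15
i=14 t=16 v=1: → [16,20); WM=15
i=15 t=11 v=8: DROP (t<15-1); WM=20; [12,16) fires=12 [16,20) fires=9
i=16 t=21 v=5: → [20,24); WM=20
i=17 t=21 v=2: → [20,24); WM=20

7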